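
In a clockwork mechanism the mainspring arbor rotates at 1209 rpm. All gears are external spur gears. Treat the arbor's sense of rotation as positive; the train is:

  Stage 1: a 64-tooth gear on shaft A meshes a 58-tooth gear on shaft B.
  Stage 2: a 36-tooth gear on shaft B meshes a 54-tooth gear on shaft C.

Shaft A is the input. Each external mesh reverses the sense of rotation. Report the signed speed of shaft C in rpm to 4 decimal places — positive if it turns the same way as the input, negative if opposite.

+889.3793 rpm (same as input, |ω| = 889.3793 rpm)

Stage 1 [64T→58T]: ω = 1209.0000×64/58 = 1334.0690 rpm, dir flips to −; running = −1334.0690
Stage 2 [36T→54T]: ω = 1334.0690×36/54 = 889.3793 rpm, dir flips to +; running = +889.3793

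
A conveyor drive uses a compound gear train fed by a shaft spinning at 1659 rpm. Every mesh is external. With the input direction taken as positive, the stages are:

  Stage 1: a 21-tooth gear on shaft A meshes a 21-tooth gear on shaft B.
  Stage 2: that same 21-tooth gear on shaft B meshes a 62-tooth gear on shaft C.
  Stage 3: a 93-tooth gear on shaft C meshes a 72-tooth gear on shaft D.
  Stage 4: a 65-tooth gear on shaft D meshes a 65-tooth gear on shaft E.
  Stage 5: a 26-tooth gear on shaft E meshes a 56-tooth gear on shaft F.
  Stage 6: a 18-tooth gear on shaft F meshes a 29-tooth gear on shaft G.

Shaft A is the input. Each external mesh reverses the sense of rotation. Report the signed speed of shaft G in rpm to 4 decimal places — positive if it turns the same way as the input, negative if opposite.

Stage 1 [21T→21T]: ω = 1659.0000×21/21 = 1659.0000 rpm, dir flips to −; running = −1659.0000
Stage 2 [21T→62T]: ω = 1659.0000×21/62 = 561.9194 rpm, dir flips to +; running = +561.9194
Stage 3 [93T→72T]: ω = 561.9194×93/72 = 725.8125 rpm, dir flips to −; running = −725.8125
Stage 4 [65T→65T]: ω = 725.8125×65/65 = 725.8125 rpm, dir flips to +; running = +725.8125
Stage 5 [26T→56T]: ω = 725.8125×26/56 = 336.9844 rpm, dir flips to −; running = −336.9844
Stage 6 [18T→29T]: ω = 336.9844×18/29 = 209.1627 rpm, dir flips to +; running = +209.1627

+209.1627 rpm (same as input, |ω| = 209.1627 rpm)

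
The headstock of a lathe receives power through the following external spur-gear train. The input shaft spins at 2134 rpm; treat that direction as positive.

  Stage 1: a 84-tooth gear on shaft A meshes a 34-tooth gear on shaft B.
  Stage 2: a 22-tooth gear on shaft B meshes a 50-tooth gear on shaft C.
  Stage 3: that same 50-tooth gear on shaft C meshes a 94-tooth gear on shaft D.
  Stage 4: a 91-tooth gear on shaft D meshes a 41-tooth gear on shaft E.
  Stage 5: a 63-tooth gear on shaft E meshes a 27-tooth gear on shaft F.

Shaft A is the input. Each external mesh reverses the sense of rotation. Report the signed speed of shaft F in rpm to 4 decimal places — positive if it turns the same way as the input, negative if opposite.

-6390.3395 rpm (opposite to input, |ω| = 6390.3395 rpm)

Stage 1 [84T→34T]: ω = 2134.0000×84/34 = 5272.2353 rpm, dir flips to −; running = −5272.2353
Stage 2 [22T→50T]: ω = 5272.2353×22/50 = 2319.7835 rpm, dir flips to +; running = +2319.7835
Stage 3 [50T→94T]: ω = 2319.7835×50/94 = 1233.9274 rpm, dir flips to −; running = −1233.9274
Stage 4 [91T→41T]: ω = 1233.9274×91/41 = 2738.7169 rpm, dir flips to +; running = +2738.7169
Stage 5 [63T→27T]: ω = 2738.7169×63/27 = 6390.3395 rpm, dir flips to −; running = −6390.3395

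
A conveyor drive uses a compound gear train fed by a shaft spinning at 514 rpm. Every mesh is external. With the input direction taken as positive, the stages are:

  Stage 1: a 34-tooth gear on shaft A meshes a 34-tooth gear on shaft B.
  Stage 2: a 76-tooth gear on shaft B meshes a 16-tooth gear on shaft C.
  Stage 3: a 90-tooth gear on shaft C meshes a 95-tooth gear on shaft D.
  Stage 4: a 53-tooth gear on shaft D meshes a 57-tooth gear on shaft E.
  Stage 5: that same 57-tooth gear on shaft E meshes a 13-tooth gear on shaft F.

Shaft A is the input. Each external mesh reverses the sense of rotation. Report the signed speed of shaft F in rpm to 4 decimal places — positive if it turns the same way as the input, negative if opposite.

Stage 1 [34T→34T]: ω = 514.0000×34/34 = 514.0000 rpm, dir flips to −; running = −514.0000
Stage 2 [76T→16T]: ω = 514.0000×76/16 = 2441.5000 rpm, dir flips to +; running = +2441.5000
Stage 3 [90T→95T]: ω = 2441.5000×90/95 = 2313.0000 rpm, dir flips to −; running = −2313.0000
Stage 4 [53T→57T]: ω = 2313.0000×53/57 = 2150.6842 rpm, dir flips to +; running = +2150.6842
Stage 5 [57T→13T]: ω = 2150.6842×57/13 = 9429.9231 rpm, dir flips to −; running = −9429.9231

-9429.9231 rpm (opposite to input, |ω| = 9429.9231 rpm)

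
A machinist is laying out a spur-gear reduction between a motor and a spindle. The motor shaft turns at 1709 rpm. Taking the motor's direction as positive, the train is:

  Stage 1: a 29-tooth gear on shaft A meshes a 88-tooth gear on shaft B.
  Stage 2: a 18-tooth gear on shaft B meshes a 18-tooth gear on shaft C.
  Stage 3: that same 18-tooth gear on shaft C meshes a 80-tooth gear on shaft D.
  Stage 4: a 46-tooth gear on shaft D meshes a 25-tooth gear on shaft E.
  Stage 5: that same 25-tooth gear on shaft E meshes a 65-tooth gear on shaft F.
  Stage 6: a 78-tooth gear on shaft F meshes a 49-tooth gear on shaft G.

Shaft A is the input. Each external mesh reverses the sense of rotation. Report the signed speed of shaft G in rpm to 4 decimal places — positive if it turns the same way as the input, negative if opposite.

+142.7522 rpm (same as input, |ω| = 142.7522 rpm)

Stage 1 [29T→88T]: ω = 1709.0000×29/88 = 563.1932 rpm, dir flips to −; running = −563.1932
Stage 2 [18T→18T]: ω = 563.1932×18/18 = 563.1932 rpm, dir flips to +; running = +563.1932
Stage 3 [18T→80T]: ω = 563.1932×18/80 = 126.7185 rpm, dir flips to −; running = −126.7185
Stage 4 [46T→25T]: ω = 126.7185×46/25 = 233.1620 rpm, dir flips to +; running = +233.1620
Stage 5 [25T→65T]: ω = 233.1620×25/65 = 89.6777 rpm, dir flips to −; running = −89.6777
Stage 6 [78T→49T]: ω = 89.6777×78/49 = 142.7522 rpm, dir flips to +; running = +142.7522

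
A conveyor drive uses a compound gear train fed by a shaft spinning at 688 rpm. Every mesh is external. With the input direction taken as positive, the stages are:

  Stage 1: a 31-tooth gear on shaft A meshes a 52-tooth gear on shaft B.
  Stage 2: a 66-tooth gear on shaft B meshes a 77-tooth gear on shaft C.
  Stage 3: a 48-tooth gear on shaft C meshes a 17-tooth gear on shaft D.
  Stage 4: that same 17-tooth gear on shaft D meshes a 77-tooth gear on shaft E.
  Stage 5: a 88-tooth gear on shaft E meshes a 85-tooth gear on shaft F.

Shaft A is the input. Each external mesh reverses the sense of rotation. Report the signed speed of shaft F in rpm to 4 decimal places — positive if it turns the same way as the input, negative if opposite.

Stage 1 [31T→52T]: ω = 688.0000×31/52 = 410.1538 rpm, dir flips to −; running = −410.1538
Stage 2 [66T→77T]: ω = 410.1538×66/77 = 351.5604 rpm, dir flips to +; running = +351.5604
Stage 3 [48T→17T]: ω = 351.5604×48/17 = 992.6412 rpm, dir flips to −; running = −992.6412
Stage 4 [17T→77T]: ω = 992.6412×17/77 = 219.1546 rpm, dir flips to +; running = +219.1546
Stage 5 [88T→85T]: ω = 219.1546×88/85 = 226.8894 rpm, dir flips to −; running = −226.8894

-226.8894 rpm (opposite to input, |ω| = 226.8894 rpm)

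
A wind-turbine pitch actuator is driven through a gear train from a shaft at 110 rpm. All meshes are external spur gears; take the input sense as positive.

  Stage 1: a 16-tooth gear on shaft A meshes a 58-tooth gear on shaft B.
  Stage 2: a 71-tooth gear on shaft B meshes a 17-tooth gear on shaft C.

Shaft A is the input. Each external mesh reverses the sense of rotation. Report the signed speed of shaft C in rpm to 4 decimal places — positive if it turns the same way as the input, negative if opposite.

Stage 1 [16T→58T]: ω = 110.0000×16/58 = 30.3448 rpm, dir flips to −; running = −30.3448
Stage 2 [71T→17T]: ω = 30.3448×71/17 = 126.7343 rpm, dir flips to +; running = +126.7343

+126.7343 rpm (same as input, |ω| = 126.7343 rpm)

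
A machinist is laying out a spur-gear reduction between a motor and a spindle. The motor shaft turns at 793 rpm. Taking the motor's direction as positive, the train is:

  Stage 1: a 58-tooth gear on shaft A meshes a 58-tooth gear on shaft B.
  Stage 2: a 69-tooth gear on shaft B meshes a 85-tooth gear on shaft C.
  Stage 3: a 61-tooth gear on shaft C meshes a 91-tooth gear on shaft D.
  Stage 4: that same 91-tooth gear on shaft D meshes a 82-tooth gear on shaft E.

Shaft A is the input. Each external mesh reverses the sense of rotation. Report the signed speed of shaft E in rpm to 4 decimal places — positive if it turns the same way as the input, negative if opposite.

+478.8719 rpm (same as input, |ω| = 478.8719 rpm)

Stage 1 [58T→58T]: ω = 793.0000×58/58 = 793.0000 rpm, dir flips to −; running = −793.0000
Stage 2 [69T→85T]: ω = 793.0000×69/85 = 643.7294 rpm, dir flips to +; running = +643.7294
Stage 3 [61T→91T]: ω = 643.7294×61/91 = 431.5109 rpm, dir flips to −; running = −431.5109
Stage 4 [91T→82T]: ω = 431.5109×91/82 = 478.8719 rpm, dir flips to +; running = +478.8719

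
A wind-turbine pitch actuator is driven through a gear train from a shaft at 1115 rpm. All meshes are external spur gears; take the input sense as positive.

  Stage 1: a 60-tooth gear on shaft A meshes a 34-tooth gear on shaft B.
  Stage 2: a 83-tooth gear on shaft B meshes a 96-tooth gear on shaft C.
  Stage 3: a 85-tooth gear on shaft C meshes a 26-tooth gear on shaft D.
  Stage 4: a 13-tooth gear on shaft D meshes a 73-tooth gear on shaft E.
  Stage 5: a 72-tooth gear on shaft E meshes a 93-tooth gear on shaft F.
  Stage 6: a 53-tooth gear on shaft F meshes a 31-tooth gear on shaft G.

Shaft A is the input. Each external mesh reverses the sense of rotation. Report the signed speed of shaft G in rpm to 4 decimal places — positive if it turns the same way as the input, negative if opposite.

+1310.9431 rpm (same as input, |ω| = 1310.9431 rpm)

Stage 1 [60T→34T]: ω = 1115.0000×60/34 = 1967.6471 rpm, dir flips to −; running = −1967.6471
Stage 2 [83T→96T]: ω = 1967.6471×83/96 = 1701.1949 rpm, dir flips to +; running = +1701.1949
Stage 3 [85T→26T]: ω = 1701.1949×85/26 = 5561.5986 rpm, dir flips to −; running = −5561.5986
Stage 4 [13T→73T]: ω = 5561.5986×13/73 = 990.4217 rpm, dir flips to +; running = +990.4217
Stage 5 [72T→93T]: ω = 990.4217×72/93 = 766.7781 rpm, dir flips to −; running = −766.7781
Stage 6 [53T→31T]: ω = 766.7781×53/31 = 1310.9431 rpm, dir flips to +; running = +1310.9431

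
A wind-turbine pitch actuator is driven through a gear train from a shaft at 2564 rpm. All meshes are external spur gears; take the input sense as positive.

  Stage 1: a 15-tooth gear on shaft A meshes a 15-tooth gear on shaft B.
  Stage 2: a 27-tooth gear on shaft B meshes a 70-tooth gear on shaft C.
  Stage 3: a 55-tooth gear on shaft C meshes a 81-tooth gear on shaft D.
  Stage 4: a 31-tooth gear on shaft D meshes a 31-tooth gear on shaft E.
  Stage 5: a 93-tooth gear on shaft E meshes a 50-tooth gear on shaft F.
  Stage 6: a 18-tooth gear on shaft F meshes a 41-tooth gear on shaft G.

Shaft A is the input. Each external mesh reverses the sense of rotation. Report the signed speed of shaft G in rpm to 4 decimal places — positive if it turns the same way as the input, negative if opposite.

+548.3565 rpm (same as input, |ω| = 548.3565 rpm)

Stage 1 [15T→15T]: ω = 2564.0000×15/15 = 2564.0000 rpm, dir flips to −; running = −2564.0000
Stage 2 [27T→70T]: ω = 2564.0000×27/70 = 988.9714 rpm, dir flips to +; running = +988.9714
Stage 3 [55T→81T]: ω = 988.9714×55/81 = 671.5238 rpm, dir flips to −; running = −671.5238
Stage 4 [31T→31T]: ω = 671.5238×31/31 = 671.5238 rpm, dir flips to +; running = +671.5238
Stage 5 [93T→50T]: ω = 671.5238×93/50 = 1249.0343 rpm, dir flips to −; running = −1249.0343
Stage 6 [18T→41T]: ω = 1249.0343×18/41 = 548.3565 rpm, dir flips to +; running = +548.3565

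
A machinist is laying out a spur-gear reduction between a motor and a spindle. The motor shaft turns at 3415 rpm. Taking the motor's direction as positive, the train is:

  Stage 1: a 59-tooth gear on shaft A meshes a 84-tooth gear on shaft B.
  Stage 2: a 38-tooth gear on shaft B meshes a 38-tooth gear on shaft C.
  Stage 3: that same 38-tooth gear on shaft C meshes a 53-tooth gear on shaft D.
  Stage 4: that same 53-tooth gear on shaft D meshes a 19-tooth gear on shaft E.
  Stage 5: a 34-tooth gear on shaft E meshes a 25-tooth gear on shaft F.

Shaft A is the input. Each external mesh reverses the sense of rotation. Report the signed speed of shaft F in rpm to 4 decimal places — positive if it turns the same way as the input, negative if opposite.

-6524.2762 rpm (opposite to input, |ω| = 6524.2762 rpm)

Stage 1 [59T→84T]: ω = 3415.0000×59/84 = 2398.6310 rpm, dir flips to −; running = −2398.6310
Stage 2 [38T→38T]: ω = 2398.6310×38/38 = 2398.6310 rpm, dir flips to +; running = +2398.6310
Stage 3 [38T→53T]: ω = 2398.6310×38/53 = 1719.7731 rpm, dir flips to −; running = −1719.7731
Stage 4 [53T→19T]: ω = 1719.7731×53/19 = 4797.2619 rpm, dir flips to +; running = +4797.2619
Stage 5 [34T→25T]: ω = 4797.2619×34/25 = 6524.2762 rpm, dir flips to −; running = −6524.2762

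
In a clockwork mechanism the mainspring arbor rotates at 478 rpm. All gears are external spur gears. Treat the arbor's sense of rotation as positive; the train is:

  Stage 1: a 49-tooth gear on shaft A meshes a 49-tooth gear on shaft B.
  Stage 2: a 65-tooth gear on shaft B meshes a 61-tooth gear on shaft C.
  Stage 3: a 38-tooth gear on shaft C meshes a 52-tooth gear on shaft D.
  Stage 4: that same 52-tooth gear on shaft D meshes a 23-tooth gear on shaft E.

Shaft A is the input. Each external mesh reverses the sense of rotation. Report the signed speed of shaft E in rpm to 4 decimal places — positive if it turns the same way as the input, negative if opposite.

Stage 1 [49T→49T]: ω = 478.0000×49/49 = 478.0000 rpm, dir flips to −; running = −478.0000
Stage 2 [65T→61T]: ω = 478.0000×65/61 = 509.3443 rpm, dir flips to +; running = +509.3443
Stage 3 [38T→52T]: ω = 509.3443×38/52 = 372.2131 rpm, dir flips to −; running = −372.2131
Stage 4 [52T→23T]: ω = 372.2131×52/23 = 841.5253 rpm, dir flips to +; running = +841.5253

+841.5253 rpm (same as input, |ω| = 841.5253 rpm)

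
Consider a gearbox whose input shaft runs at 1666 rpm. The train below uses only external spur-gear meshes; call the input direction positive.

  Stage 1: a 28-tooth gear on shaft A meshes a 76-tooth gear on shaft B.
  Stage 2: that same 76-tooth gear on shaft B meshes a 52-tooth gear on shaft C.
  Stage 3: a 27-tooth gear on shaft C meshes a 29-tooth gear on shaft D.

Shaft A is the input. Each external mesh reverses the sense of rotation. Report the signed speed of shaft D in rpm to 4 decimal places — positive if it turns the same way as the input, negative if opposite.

-835.2095 rpm (opposite to input, |ω| = 835.2095 rpm)

Stage 1 [28T→76T]: ω = 1666.0000×28/76 = 613.7895 rpm, dir flips to −; running = −613.7895
Stage 2 [76T→52T]: ω = 613.7895×76/52 = 897.0769 rpm, dir flips to +; running = +897.0769
Stage 3 [27T→29T]: ω = 897.0769×27/29 = 835.2095 rpm, dir flips to −; running = −835.2095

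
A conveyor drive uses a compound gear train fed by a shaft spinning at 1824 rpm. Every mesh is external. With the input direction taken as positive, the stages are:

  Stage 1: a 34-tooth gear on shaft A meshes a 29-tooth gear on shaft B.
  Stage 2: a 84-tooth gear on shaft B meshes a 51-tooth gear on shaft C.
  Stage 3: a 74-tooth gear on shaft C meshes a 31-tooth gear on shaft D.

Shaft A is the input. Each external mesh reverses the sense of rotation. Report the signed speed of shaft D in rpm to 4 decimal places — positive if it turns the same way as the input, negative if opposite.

-8407.8487 rpm (opposite to input, |ω| = 8407.8487 rpm)

Stage 1 [34T→29T]: ω = 1824.0000×34/29 = 2138.4828 rpm, dir flips to −; running = −2138.4828
Stage 2 [84T→51T]: ω = 2138.4828×84/51 = 3522.2069 rpm, dir flips to +; running = +3522.2069
Stage 3 [74T→31T]: ω = 3522.2069×74/31 = 8407.8487 rpm, dir flips to −; running = −8407.8487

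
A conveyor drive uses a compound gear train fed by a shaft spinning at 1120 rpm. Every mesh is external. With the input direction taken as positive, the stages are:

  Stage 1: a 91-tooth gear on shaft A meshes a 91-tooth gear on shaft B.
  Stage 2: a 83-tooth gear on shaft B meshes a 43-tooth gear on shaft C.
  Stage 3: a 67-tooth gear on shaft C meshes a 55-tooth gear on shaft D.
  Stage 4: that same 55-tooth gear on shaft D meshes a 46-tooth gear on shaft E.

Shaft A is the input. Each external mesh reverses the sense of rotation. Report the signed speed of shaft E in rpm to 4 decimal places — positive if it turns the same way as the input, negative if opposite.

Stage 1 [91T→91T]: ω = 1120.0000×91/91 = 1120.0000 rpm, dir flips to −; running = −1120.0000
Stage 2 [83T→43T]: ω = 1120.0000×83/43 = 2161.8605 rpm, dir flips to +; running = +2161.8605
Stage 3 [67T→55T]: ω = 2161.8605×67/55 = 2633.5391 rpm, dir flips to −; running = −2633.5391
Stage 4 [55T→46T]: ω = 2633.5391×55/46 = 3148.7968 rpm, dir flips to +; running = +3148.7968

+3148.7968 rpm (same as input, |ω| = 3148.7968 rpm)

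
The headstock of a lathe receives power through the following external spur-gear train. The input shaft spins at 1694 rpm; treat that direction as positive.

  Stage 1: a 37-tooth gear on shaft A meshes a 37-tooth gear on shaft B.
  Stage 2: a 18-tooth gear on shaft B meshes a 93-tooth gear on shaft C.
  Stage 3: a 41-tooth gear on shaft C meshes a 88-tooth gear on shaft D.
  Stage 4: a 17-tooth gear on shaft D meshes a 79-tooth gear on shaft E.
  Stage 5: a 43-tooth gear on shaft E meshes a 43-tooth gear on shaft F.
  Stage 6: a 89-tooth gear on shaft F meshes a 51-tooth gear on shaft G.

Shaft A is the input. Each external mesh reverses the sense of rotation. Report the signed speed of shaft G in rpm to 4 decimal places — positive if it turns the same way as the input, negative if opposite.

+57.3648 rpm (same as input, |ω| = 57.3648 rpm)

Stage 1 [37T→37T]: ω = 1694.0000×37/37 = 1694.0000 rpm, dir flips to −; running = −1694.0000
Stage 2 [18T→93T]: ω = 1694.0000×18/93 = 327.8710 rpm, dir flips to +; running = +327.8710
Stage 3 [41T→88T]: ω = 327.8710×41/88 = 152.7581 rpm, dir flips to −; running = −152.7581
Stage 4 [17T→79T]: ω = 152.7581×17/79 = 32.8720 rpm, dir flips to +; running = +32.8720
Stage 5 [43T→43T]: ω = 32.8720×43/43 = 32.8720 rpm, dir flips to −; running = −32.8720
Stage 6 [89T→51T]: ω = 32.8720×89/51 = 57.3648 rpm, dir flips to +; running = +57.3648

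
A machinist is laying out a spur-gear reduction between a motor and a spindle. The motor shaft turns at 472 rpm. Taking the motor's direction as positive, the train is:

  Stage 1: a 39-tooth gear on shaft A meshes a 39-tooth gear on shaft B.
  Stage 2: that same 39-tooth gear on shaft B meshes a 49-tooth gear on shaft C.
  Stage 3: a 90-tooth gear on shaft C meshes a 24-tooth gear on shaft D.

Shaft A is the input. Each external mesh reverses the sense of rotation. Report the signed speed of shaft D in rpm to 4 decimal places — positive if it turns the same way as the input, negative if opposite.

Stage 1 [39T→39T]: ω = 472.0000×39/39 = 472.0000 rpm, dir flips to −; running = −472.0000
Stage 2 [39T→49T]: ω = 472.0000×39/49 = 375.6735 rpm, dir flips to +; running = +375.6735
Stage 3 [90T→24T]: ω = 375.6735×90/24 = 1408.7755 rpm, dir flips to −; running = −1408.7755

-1408.7755 rpm (opposite to input, |ω| = 1408.7755 rpm)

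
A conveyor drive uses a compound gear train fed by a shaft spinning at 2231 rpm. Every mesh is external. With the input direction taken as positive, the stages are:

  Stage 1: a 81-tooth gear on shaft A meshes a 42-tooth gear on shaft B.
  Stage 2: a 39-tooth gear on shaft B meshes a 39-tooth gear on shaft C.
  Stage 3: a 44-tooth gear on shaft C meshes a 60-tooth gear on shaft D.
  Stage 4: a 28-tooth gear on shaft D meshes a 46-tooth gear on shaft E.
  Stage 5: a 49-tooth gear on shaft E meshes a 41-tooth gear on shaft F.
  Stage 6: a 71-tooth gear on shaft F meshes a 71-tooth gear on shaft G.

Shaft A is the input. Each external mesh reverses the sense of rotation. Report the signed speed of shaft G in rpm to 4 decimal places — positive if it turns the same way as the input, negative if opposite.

Stage 1 [81T→42T]: ω = 2231.0000×81/42 = 4302.6429 rpm, dir flips to −; running = −4302.6429
Stage 2 [39T→39T]: ω = 4302.6429×39/39 = 4302.6429 rpm, dir flips to +; running = +4302.6429
Stage 3 [44T→60T]: ω = 4302.6429×44/60 = 3155.2714 rpm, dir flips to −; running = −3155.2714
Stage 4 [28T→46T]: ω = 3155.2714×28/46 = 1920.6000 rpm, dir flips to +; running = +1920.6000
Stage 5 [49T→41T]: ω = 1920.6000×49/41 = 2295.3512 rpm, dir flips to −; running = −2295.3512
Stage 6 [71T→71T]: ω = 2295.3512×71/71 = 2295.3512 rpm, dir flips to +; running = +2295.3512

+2295.3512 rpm (same as input, |ω| = 2295.3512 rpm)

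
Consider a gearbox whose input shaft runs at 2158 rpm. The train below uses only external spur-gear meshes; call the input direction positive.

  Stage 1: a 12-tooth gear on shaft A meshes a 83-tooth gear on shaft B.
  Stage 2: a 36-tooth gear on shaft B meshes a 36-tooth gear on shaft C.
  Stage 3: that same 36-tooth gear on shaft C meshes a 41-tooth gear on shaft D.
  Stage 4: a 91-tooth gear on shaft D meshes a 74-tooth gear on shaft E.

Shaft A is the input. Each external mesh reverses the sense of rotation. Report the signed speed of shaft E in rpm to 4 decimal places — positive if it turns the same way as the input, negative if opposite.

+336.8860 rpm (same as input, |ω| = 336.8860 rpm)

Stage 1 [12T→83T]: ω = 2158.0000×12/83 = 312.0000 rpm, dir flips to −; running = −312.0000
Stage 2 [36T→36T]: ω = 312.0000×36/36 = 312.0000 rpm, dir flips to +; running = +312.0000
Stage 3 [36T→41T]: ω = 312.0000×36/41 = 273.9512 rpm, dir flips to −; running = −273.9512
Stage 4 [91T→74T]: ω = 273.9512×91/74 = 336.8860 rpm, dir flips to +; running = +336.8860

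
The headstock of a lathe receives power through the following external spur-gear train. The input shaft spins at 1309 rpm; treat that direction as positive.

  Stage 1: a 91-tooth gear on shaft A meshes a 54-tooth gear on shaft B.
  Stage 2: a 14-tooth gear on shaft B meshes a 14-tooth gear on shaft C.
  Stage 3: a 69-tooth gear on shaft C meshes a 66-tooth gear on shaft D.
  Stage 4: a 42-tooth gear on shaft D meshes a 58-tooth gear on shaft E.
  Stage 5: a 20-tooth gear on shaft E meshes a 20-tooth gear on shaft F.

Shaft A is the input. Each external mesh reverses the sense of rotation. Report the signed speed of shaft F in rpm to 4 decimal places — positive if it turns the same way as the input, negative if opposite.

-1669.9895 rpm (opposite to input, |ω| = 1669.9895 rpm)

Stage 1 [91T→54T]: ω = 1309.0000×91/54 = 2205.9074 rpm, dir flips to −; running = −2205.9074
Stage 2 [14T→14T]: ω = 2205.9074×14/14 = 2205.9074 rpm, dir flips to +; running = +2205.9074
Stage 3 [69T→66T]: ω = 2205.9074×69/66 = 2306.1759 rpm, dir flips to −; running = −2306.1759
Stage 4 [42T→58T]: ω = 2306.1759×42/58 = 1669.9895 rpm, dir flips to +; running = +1669.9895
Stage 5 [20T→20T]: ω = 1669.9895×20/20 = 1669.9895 rpm, dir flips to −; running = −1669.9895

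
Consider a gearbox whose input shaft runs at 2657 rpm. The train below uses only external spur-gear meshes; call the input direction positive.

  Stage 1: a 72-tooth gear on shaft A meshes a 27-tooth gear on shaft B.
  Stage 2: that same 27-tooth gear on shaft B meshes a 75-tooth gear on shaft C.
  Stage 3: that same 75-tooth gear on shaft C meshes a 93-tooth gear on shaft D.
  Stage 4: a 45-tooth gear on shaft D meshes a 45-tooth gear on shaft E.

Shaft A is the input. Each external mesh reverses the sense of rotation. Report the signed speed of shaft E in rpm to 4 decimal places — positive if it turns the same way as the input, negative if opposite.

Stage 1 [72T→27T]: ω = 2657.0000×72/27 = 7085.3333 rpm, dir flips to −; running = −7085.3333
Stage 2 [27T→75T]: ω = 7085.3333×27/75 = 2550.7200 rpm, dir flips to +; running = +2550.7200
Stage 3 [75T→93T]: ω = 2550.7200×75/93 = 2057.0323 rpm, dir flips to −; running = −2057.0323
Stage 4 [45T→45T]: ω = 2057.0323×45/45 = 2057.0323 rpm, dir flips to +; running = +2057.0323

+2057.0323 rpm (same as input, |ω| = 2057.0323 rpm)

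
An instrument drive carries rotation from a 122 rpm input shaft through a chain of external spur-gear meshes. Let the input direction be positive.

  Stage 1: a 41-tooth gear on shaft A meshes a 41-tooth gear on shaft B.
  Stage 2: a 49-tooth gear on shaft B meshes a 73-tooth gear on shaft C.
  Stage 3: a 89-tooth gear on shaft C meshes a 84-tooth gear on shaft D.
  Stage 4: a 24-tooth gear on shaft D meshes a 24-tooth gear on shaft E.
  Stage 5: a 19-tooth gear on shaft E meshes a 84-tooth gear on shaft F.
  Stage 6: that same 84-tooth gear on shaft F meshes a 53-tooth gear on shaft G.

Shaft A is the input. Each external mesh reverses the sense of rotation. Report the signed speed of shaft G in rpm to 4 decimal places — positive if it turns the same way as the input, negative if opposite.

Stage 1 [41T→41T]: ω = 122.0000×41/41 = 122.0000 rpm, dir flips to −; running = −122.0000
Stage 2 [49T→73T]: ω = 122.0000×49/73 = 81.8904 rpm, dir flips to +; running = +81.8904
Stage 3 [89T→84T]: ω = 81.8904×89/84 = 86.7648 rpm, dir flips to −; running = −86.7648
Stage 4 [24T→24T]: ω = 86.7648×24/24 = 86.7648 rpm, dir flips to +; running = +86.7648
Stage 5 [19T→84T]: ω = 86.7648×19/84 = 19.6254 rpm, dir flips to −; running = −19.6254
Stage 6 [84T→53T]: ω = 19.6254×84/53 = 31.1044 rpm, dir flips to +; running = +31.1044

+31.1044 rpm (same as input, |ω| = 31.1044 rpm)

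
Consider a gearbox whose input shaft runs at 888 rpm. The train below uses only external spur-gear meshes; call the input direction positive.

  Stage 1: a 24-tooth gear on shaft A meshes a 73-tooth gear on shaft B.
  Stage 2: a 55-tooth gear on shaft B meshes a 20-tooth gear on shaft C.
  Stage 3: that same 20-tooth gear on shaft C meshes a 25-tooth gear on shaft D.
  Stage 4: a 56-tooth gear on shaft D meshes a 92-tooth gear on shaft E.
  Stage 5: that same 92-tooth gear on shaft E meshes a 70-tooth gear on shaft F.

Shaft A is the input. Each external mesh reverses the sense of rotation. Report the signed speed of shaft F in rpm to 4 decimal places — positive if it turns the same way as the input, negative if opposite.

-513.8236 rpm (opposite to input, |ω| = 513.8236 rpm)

Stage 1 [24T→73T]: ω = 888.0000×24/73 = 291.9452 rpm, dir flips to −; running = −291.9452
Stage 2 [55T→20T]: ω = 291.9452×55/20 = 802.8493 rpm, dir flips to +; running = +802.8493
Stage 3 [20T→25T]: ω = 802.8493×20/25 = 642.2795 rpm, dir flips to −; running = −642.2795
Stage 4 [56T→92T]: ω = 642.2795×56/92 = 390.9527 rpm, dir flips to +; running = +390.9527
Stage 5 [92T→70T]: ω = 390.9527×92/70 = 513.8236 rpm, dir flips to −; running = −513.8236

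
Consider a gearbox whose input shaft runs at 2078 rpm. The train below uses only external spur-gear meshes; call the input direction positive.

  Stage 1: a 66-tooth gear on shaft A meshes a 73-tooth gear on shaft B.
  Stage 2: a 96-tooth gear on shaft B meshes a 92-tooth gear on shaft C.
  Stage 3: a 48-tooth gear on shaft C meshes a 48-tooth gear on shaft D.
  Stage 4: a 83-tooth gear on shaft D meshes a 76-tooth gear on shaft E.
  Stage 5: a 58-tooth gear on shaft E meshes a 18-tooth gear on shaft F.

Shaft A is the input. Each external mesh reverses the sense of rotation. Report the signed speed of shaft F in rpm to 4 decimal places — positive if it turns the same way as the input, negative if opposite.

-6898.7437 rpm (opposite to input, |ω| = 6898.7437 rpm)

Stage 1 [66T→73T]: ω = 2078.0000×66/73 = 1878.7397 rpm, dir flips to −; running = −1878.7397
Stage 2 [96T→92T]: ω = 1878.7397×96/92 = 1960.4241 rpm, dir flips to +; running = +1960.4241
Stage 3 [48T→48T]: ω = 1960.4241×48/48 = 1960.4241 rpm, dir flips to −; running = −1960.4241
Stage 4 [83T→76T]: ω = 1960.4241×83/76 = 2140.9894 rpm, dir flips to +; running = +2140.9894
Stage 5 [58T→18T]: ω = 2140.9894×58/18 = 6898.7437 rpm, dir flips to −; running = −6898.7437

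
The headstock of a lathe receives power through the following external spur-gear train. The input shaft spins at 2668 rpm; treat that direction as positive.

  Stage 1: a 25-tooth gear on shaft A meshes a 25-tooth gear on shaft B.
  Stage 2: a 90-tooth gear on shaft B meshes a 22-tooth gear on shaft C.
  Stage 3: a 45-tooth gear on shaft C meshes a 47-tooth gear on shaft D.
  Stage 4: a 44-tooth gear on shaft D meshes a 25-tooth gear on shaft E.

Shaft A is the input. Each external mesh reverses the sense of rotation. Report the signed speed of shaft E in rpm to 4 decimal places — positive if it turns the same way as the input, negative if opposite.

+18392.1702 rpm (same as input, |ω| = 18392.1702 rpm)

Stage 1 [25T→25T]: ω = 2668.0000×25/25 = 2668.0000 rpm, dir flips to −; running = −2668.0000
Stage 2 [90T→22T]: ω = 2668.0000×90/22 = 10914.5455 rpm, dir flips to +; running = +10914.5455
Stage 3 [45T→47T]: ω = 10914.5455×45/47 = 10450.0967 rpm, dir flips to −; running = −10450.0967
Stage 4 [44T→25T]: ω = 10450.0967×44/25 = 18392.1702 rpm, dir flips to +; running = +18392.1702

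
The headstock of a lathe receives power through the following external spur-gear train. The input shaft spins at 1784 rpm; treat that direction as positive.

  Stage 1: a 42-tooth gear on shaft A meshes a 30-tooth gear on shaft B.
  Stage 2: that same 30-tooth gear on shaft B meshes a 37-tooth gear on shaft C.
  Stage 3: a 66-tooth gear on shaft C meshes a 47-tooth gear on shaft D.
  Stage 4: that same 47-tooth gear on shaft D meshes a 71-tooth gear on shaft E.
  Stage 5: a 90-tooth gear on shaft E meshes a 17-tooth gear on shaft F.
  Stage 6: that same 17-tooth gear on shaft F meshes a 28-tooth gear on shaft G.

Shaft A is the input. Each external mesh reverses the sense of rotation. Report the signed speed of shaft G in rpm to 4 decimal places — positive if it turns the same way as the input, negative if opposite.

+6050.7956 rpm (same as input, |ω| = 6050.7956 rpm)

Stage 1 [42T→30T]: ω = 1784.0000×42/30 = 2497.6000 rpm, dir flips to −; running = −2497.6000
Stage 2 [30T→37T]: ω = 2497.6000×30/37 = 2025.0811 rpm, dir flips to +; running = +2025.0811
Stage 3 [66T→47T]: ω = 2025.0811×66/47 = 2843.7309 rpm, dir flips to −; running = −2843.7309
Stage 4 [47T→71T]: ω = 2843.7309×47/71 = 1882.4697 rpm, dir flips to +; running = +1882.4697
Stage 5 [90T→17T]: ω = 1882.4697×90/17 = 9966.0163 rpm, dir flips to −; running = −9966.0163
Stage 6 [17T→28T]: ω = 9966.0163×17/28 = 6050.7956 rpm, dir flips to +; running = +6050.7956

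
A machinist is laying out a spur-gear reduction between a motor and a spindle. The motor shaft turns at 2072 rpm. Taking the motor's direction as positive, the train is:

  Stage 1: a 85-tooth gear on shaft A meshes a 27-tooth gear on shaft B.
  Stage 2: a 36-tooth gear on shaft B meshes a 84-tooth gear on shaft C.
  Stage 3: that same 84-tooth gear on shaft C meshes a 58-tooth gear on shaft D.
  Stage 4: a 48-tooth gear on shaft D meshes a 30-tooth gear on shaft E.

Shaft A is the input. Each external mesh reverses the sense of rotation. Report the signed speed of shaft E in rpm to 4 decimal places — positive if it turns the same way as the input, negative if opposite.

+6477.9770 rpm (same as input, |ω| = 6477.9770 rpm)

Stage 1 [85T→27T]: ω = 2072.0000×85/27 = 6522.9630 rpm, dir flips to −; running = −6522.9630
Stage 2 [36T→84T]: ω = 6522.9630×36/84 = 2795.5556 rpm, dir flips to +; running = +2795.5556
Stage 3 [84T→58T]: ω = 2795.5556×84/58 = 4048.7356 rpm, dir flips to −; running = −4048.7356
Stage 4 [48T→30T]: ω = 4048.7356×48/30 = 6477.9770 rpm, dir flips to +; running = +6477.9770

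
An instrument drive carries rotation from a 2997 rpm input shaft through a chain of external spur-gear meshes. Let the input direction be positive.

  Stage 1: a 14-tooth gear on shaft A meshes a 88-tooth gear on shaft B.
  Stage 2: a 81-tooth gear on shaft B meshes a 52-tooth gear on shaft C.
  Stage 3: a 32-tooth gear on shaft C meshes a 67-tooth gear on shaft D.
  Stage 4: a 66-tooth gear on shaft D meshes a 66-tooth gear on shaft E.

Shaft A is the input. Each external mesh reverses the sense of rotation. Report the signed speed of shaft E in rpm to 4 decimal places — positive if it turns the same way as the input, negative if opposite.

Stage 1 [14T→88T]: ω = 2997.0000×14/88 = 476.7955 rpm, dir flips to −; running = −476.7955
Stage 2 [81T→52T]: ω = 476.7955×81/52 = 742.7006 rpm, dir flips to +; running = +742.7006
Stage 3 [32T→67T]: ω = 742.7006×32/67 = 354.7227 rpm, dir flips to −; running = −354.7227
Stage 4 [66T→66T]: ω = 354.7227×66/66 = 354.7227 rpm, dir flips to +; running = +354.7227

+354.7227 rpm (same as input, |ω| = 354.7227 rpm)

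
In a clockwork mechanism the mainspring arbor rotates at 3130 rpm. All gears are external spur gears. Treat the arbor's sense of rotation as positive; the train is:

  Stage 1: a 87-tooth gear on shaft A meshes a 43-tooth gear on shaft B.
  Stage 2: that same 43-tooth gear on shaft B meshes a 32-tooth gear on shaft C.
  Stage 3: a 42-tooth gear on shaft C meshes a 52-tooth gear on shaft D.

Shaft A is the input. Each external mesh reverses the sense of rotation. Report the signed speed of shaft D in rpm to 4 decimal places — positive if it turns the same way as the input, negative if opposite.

Stage 1 [87T→43T]: ω = 3130.0000×87/43 = 6332.7907 rpm, dir flips to −; running = −6332.7907
Stage 2 [43T→32T]: ω = 6332.7907×43/32 = 8509.6875 rpm, dir flips to +; running = +8509.6875
Stage 3 [42T→52T]: ω = 8509.6875×42/52 = 6873.2091 rpm, dir flips to −; running = −6873.2091

-6873.2091 rpm (opposite to input, |ω| = 6873.2091 rpm)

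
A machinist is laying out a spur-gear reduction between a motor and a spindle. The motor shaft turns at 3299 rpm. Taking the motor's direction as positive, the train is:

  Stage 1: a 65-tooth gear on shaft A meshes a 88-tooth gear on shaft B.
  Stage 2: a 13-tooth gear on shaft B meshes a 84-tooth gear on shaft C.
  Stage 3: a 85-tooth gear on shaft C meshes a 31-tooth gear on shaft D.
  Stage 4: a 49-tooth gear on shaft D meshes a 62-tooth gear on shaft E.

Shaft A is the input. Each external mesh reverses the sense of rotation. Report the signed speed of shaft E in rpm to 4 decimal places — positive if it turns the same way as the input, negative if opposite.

Stage 1 [65T→88T]: ω = 3299.0000×65/88 = 2436.7614 rpm, dir flips to −; running = −2436.7614
Stage 2 [13T→84T]: ω = 2436.7614×13/84 = 377.1178 rpm, dir flips to +; running = +377.1178
Stage 3 [85T→31T]: ω = 377.1178×85/31 = 1034.0328 rpm, dir flips to −; running = −1034.0328
Stage 4 [49T→62T]: ω = 1034.0328×49/62 = 817.2194 rpm, dir flips to +; running = +817.2194

+817.2194 rpm (same as input, |ω| = 817.2194 rpm)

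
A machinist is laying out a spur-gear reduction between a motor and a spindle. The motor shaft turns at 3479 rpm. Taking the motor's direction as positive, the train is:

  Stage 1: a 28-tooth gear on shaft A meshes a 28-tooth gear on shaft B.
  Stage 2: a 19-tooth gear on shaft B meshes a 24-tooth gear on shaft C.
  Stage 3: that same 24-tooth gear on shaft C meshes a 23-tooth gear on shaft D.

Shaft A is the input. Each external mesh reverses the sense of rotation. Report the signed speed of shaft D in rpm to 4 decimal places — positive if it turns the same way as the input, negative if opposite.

-2873.9565 rpm (opposite to input, |ω| = 2873.9565 rpm)

Stage 1 [28T→28T]: ω = 3479.0000×28/28 = 3479.0000 rpm, dir flips to −; running = −3479.0000
Stage 2 [19T→24T]: ω = 3479.0000×19/24 = 2754.2083 rpm, dir flips to +; running = +2754.2083
Stage 3 [24T→23T]: ω = 2754.2083×24/23 = 2873.9565 rpm, dir flips to −; running = −2873.9565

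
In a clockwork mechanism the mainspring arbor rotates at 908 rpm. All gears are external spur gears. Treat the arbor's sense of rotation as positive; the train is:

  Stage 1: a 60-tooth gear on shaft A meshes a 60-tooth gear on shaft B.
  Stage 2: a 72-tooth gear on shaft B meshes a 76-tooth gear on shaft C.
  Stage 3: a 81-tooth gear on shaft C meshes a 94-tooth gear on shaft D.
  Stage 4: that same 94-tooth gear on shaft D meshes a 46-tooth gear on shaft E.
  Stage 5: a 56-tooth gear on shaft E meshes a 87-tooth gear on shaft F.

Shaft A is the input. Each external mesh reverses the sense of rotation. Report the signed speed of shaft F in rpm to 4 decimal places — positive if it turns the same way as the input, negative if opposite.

Stage 1 [60T→60T]: ω = 908.0000×60/60 = 908.0000 rpm, dir flips to −; running = −908.0000
Stage 2 [72T→76T]: ω = 908.0000×72/76 = 860.2105 rpm, dir flips to +; running = +860.2105
Stage 3 [81T→94T]: ω = 860.2105×81/94 = 741.2452 rpm, dir flips to −; running = −741.2452
Stage 4 [94T→46T]: ω = 741.2452×94/46 = 1514.7185 rpm, dir flips to +; running = +1514.7185
Stage 5 [56T→87T]: ω = 1514.7185×56/87 = 974.9912 rpm, dir flips to −; running = −974.9912

-974.9912 rpm (opposite to input, |ω| = 974.9912 rpm)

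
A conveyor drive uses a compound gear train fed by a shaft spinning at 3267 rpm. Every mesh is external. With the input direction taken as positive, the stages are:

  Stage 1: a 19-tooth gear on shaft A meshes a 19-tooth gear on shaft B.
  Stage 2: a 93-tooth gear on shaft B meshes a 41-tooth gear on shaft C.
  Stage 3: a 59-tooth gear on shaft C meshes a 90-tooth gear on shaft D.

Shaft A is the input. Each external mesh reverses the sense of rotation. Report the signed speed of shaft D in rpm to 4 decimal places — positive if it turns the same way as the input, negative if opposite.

-4858.0024 rpm (opposite to input, |ω| = 4858.0024 rpm)

Stage 1 [19T→19T]: ω = 3267.0000×19/19 = 3267.0000 rpm, dir flips to −; running = −3267.0000
Stage 2 [93T→41T]: ω = 3267.0000×93/41 = 7410.5122 rpm, dir flips to +; running = +7410.5122
Stage 3 [59T→90T]: ω = 7410.5122×59/90 = 4858.0024 rpm, dir flips to −; running = −4858.0024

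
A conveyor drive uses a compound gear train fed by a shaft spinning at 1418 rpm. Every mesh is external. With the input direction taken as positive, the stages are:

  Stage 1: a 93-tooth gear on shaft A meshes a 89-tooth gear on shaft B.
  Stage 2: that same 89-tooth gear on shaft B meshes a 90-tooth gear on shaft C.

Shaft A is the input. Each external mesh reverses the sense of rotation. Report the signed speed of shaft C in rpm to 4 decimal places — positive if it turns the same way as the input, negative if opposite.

Stage 1 [93T→89T]: ω = 1418.0000×93/89 = 1481.7303 rpm, dir flips to −; running = −1481.7303
Stage 2 [89T→90T]: ω = 1481.7303×89/90 = 1465.2667 rpm, dir flips to +; running = +1465.2667

+1465.2667 rpm (same as input, |ω| = 1465.2667 rpm)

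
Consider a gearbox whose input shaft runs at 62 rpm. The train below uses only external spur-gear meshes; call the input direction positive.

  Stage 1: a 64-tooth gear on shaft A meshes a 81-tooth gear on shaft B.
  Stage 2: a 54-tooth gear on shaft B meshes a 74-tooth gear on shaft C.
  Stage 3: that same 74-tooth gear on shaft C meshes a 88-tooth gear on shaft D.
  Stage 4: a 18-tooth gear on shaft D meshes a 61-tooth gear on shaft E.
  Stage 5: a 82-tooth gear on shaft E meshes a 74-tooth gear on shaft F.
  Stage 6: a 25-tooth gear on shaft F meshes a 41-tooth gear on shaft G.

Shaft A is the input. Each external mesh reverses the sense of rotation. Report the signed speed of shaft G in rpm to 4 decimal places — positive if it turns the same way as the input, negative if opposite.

Stage 1 [64T→81T]: ω = 62.0000×64/81 = 48.9877 rpm, dir flips to −; running = −48.9877
Stage 2 [54T→74T]: ω = 48.9877×54/74 = 35.7477 rpm, dir flips to +; running = +35.7477
Stage 3 [74T→88T]: ω = 35.7477×74/88 = 30.0606 rpm, dir flips to −; running = −30.0606
Stage 4 [18T→61T]: ω = 30.0606×18/61 = 8.8703 rpm, dir flips to +; running = +8.8703
Stage 5 [82T→74T]: ω = 8.8703×82/74 = 9.8293 rpm, dir flips to −; running = −9.8293
Stage 6 [25T→41T]: ω = 9.8293×25/41 = 5.9935 rpm, dir flips to +; running = +5.9935

+5.9935 rpm (same as input, |ω| = 5.9935 rpm)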